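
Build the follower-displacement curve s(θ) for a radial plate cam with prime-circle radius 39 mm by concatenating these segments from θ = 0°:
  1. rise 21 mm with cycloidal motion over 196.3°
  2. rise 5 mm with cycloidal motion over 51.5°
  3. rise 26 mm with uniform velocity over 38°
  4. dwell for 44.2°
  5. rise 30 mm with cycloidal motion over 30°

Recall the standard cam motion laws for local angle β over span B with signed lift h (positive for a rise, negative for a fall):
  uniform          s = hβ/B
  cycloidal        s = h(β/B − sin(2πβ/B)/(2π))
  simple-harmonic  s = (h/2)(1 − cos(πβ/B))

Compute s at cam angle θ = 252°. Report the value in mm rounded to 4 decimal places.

seg 1 [0°–196.3°] cycloidal, h=21: full span → s += 21 → s = 21.0000
seg 2 [196.3°–247.8°] cycloidal, h=5: full span → s += 5 → s = 26.0000
seg 3 [247.8°–285.8°] uniform, h=26: θ=252° here. β=4.2, B=38. 26·4.2/38 = 2.8737 → s = 28.8737

28.8737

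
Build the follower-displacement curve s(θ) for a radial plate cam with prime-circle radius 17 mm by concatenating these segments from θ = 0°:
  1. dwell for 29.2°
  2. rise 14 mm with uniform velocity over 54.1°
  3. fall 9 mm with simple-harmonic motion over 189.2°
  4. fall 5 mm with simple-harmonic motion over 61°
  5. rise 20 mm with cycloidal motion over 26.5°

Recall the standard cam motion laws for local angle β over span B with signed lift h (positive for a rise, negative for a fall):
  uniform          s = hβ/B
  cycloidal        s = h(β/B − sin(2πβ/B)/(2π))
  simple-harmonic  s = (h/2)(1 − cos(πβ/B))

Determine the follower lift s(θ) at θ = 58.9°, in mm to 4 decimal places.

seg 1 [0°–29.2°] dwell: s stays 0.0000
seg 2 [29.2°–83.3°] uniform, h=14: θ=58.9° here. β=29.7, B=54.1. 14·29.7/54.1 = 7.6858 → s = 7.6858

7.6858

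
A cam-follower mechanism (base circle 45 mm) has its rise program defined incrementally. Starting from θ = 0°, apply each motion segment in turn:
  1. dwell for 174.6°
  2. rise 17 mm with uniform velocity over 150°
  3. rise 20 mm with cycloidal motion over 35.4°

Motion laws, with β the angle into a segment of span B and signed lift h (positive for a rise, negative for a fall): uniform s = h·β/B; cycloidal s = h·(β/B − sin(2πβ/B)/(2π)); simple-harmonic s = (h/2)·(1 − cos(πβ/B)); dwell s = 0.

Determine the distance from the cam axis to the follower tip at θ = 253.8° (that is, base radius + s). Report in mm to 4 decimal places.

seg 1 [0°–174.6°] dwell: s stays 0.0000
seg 2 [174.6°–324.6°] uniform, h=17: θ=253.8° here. β=79.2, B=150. 17·79.2/150 = 8.9760 → s = 8.9760
radial distance = base radius + s = 45 + 8.9760 = 53.9760

53.9760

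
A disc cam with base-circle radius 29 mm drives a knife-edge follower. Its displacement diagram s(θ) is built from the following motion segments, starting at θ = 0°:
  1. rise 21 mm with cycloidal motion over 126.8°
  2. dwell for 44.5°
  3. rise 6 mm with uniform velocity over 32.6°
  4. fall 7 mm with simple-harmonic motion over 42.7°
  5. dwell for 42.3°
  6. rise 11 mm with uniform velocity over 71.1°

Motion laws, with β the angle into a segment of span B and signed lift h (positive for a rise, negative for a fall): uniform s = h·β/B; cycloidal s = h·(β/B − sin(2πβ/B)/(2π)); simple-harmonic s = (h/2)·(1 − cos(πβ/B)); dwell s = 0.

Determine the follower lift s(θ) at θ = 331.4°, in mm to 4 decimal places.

seg 1 [0°–126.8°] cycloidal, h=21: full span → s += 21 → s = 21.0000
seg 2 [126.8°–171.3°] dwell: s stays 21.0000
seg 3 [171.3°–203.9°] uniform, h=6: full span → s += 6 → s = 27.0000
seg 4 [203.9°–246.6°] simple-harmonic, h=-7: full span → s += -7 → s = 20.0000
seg 5 [246.6°–288.9°] dwell: s stays 20.0000
seg 6 [288.9°–360°] uniform, h=11: θ=331.4° here. β=42.5, B=71.1. 11·42.5/71.1 = 6.5752 → s = 26.5752

26.5752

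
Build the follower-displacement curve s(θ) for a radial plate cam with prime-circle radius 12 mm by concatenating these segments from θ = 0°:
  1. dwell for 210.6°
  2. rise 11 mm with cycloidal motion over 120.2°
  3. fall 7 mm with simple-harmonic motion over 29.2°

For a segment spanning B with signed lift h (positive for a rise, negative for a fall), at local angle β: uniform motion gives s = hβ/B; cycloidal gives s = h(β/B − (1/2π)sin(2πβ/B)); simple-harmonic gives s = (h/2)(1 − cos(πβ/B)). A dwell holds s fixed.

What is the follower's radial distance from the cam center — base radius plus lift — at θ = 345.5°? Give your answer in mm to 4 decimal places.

seg 1 [0°–210.6°] dwell: s stays 0.0000
seg 2 [210.6°–330.8°] cycloidal, h=11: full span → s += 11 → s = 11.0000
seg 3 [330.8°–360°] simple-harmonic, h=-7: θ=345.5° here. β=14.7, B=29.2. -7/2·(1 − cos(π·0.5034)) = -3.5377 → s = 7.4623
radial distance = base radius + s = 12 + 7.4623 = 19.4623

19.4623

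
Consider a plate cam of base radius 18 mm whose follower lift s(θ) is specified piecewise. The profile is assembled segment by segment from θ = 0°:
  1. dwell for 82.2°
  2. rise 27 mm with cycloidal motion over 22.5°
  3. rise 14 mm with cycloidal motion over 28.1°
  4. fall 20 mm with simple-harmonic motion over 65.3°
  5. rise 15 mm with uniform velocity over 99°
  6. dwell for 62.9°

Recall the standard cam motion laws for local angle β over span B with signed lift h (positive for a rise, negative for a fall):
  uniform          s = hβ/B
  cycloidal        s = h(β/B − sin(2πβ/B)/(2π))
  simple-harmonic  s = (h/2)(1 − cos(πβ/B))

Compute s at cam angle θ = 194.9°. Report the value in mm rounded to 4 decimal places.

seg 1 [0°–82.2°] dwell: s stays 0.0000
seg 2 [82.2°–104.7°] cycloidal, h=27: full span → s += 27 → s = 27.0000
seg 3 [104.7°–132.8°] cycloidal, h=14: full span → s += 14 → s = 41.0000
seg 4 [132.8°–198.1°] simple-harmonic, h=-20: θ=194.9° here. β=62.1, B=65.3. -20/2·(1 − cos(π·0.9510)) = -19.8817 → s = 21.1183

21.1183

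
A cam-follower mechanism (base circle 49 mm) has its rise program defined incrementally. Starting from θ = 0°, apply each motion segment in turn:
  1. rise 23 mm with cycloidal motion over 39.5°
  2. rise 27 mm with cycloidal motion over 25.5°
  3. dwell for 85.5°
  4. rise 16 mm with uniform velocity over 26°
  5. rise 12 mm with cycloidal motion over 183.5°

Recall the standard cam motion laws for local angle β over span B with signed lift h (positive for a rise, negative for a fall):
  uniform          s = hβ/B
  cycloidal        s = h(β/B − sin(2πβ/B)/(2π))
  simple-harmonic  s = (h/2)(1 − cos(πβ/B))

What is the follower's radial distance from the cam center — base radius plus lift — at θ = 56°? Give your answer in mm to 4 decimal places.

seg 1 [0°–39.5°] cycloidal, h=23: full span → s += 23 → s = 23.0000
seg 2 [39.5°–65°] cycloidal, h=27: θ=56° here. β=16.5, B=25.5. 27·(0.6471 − sin(2π·0.6471)/(2π)) = 20.8998 → s = 43.8998
radial distance = base radius + s = 49 + 43.8998 = 92.8998

92.8998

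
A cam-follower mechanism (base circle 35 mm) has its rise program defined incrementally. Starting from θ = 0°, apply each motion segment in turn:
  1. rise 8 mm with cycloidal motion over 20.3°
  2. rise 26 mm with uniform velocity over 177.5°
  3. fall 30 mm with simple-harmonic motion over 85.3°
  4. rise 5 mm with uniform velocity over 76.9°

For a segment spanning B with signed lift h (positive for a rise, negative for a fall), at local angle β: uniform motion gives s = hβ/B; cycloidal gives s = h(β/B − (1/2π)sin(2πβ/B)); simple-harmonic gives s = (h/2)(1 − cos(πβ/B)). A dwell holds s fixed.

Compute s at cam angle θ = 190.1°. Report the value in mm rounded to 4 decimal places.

seg 1 [0°–20.3°] cycloidal, h=8: full span → s += 8 → s = 8.0000
seg 2 [20.3°–197.8°] uniform, h=26: θ=190.1° here. β=169.8, B=177.5. 26·169.8/177.5 = 24.8721 → s = 32.8721

32.8721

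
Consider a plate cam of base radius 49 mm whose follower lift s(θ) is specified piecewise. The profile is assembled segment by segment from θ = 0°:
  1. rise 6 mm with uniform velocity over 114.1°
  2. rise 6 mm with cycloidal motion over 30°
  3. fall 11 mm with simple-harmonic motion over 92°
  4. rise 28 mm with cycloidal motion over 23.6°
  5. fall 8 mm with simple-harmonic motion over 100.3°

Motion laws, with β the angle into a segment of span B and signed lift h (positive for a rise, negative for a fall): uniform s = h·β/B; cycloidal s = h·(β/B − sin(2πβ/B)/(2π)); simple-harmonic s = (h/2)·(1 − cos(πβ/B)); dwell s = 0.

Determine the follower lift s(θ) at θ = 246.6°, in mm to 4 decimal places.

seg 1 [0°–114.1°] uniform, h=6: full span → s += 6 → s = 6.0000
seg 2 [114.1°–144.1°] cycloidal, h=6: full span → s += 6 → s = 12.0000
seg 3 [144.1°–236.1°] simple-harmonic, h=-11: full span → s += -11 → s = 1.0000
seg 4 [236.1°–259.7°] cycloidal, h=28: θ=246.6° here. β=10.5, B=23.6. 28·(0.4449 − sin(2π·0.4449)/(2π)) = 10.9459 → s = 11.9459

11.9459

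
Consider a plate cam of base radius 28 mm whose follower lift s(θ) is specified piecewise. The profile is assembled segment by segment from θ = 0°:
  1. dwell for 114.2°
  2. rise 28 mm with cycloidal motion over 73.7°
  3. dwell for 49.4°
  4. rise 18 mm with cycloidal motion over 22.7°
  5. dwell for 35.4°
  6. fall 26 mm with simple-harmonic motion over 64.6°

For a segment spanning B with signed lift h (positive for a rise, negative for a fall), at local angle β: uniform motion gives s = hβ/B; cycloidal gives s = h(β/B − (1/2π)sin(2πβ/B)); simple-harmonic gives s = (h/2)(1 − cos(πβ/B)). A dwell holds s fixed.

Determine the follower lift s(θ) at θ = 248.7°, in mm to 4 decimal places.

seg 1 [0°–114.2°] dwell: s stays 0.0000
seg 2 [114.2°–187.9°] cycloidal, h=28: full span → s += 28 → s = 28.0000
seg 3 [187.9°–237.3°] dwell: s stays 28.0000
seg 4 [237.3°–260°] cycloidal, h=18: θ=248.7° here. β=11.4, B=22.7. 18·(0.5022 − sin(2π·0.5022)/(2π)) = 9.0793 → s = 37.0793

37.0793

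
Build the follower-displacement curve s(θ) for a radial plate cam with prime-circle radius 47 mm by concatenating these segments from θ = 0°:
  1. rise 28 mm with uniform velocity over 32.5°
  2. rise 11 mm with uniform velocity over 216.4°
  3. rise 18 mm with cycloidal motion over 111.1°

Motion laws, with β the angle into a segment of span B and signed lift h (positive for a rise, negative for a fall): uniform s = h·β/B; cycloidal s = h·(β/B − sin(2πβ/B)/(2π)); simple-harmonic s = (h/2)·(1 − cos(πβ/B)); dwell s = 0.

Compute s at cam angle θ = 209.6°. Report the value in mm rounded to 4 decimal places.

seg 1 [0°–32.5°] uniform, h=28: full span → s += 28 → s = 28.0000
seg 2 [32.5°–248.9°] uniform, h=11: θ=209.6° here. β=177.1, B=216.4. 11·177.1/216.4 = 9.0023 → s = 37.0023

37.0023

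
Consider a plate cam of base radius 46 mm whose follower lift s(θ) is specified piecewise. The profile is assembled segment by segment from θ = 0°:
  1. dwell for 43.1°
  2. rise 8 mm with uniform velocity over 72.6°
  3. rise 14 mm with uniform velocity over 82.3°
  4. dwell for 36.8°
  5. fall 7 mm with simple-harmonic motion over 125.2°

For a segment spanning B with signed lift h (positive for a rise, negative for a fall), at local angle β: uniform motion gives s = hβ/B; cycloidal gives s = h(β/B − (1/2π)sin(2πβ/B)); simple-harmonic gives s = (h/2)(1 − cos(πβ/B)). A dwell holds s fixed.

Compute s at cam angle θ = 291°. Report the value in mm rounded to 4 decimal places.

seg 1 [0°–43.1°] dwell: s stays 0.0000
seg 2 [43.1°–115.7°] uniform, h=8: full span → s += 8 → s = 8.0000
seg 3 [115.7°–198°] uniform, h=14: full span → s += 14 → s = 22.0000
seg 4 [198°–234.8°] dwell: s stays 22.0000
seg 5 [234.8°–360°] simple-harmonic, h=-7: θ=291° here. β=56.2, B=125.2. -7/2·(1 − cos(π·0.4489)) = -2.9403 → s = 19.0597

19.0597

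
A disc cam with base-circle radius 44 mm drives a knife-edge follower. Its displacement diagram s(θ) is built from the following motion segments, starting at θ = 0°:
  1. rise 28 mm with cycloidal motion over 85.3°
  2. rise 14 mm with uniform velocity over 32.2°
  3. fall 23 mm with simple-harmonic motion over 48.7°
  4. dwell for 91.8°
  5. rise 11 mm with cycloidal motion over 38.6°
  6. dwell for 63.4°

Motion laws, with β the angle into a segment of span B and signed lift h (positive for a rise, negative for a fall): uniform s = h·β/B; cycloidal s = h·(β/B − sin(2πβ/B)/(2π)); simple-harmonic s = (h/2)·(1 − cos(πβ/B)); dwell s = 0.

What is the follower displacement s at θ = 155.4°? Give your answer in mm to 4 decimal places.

seg 1 [0°–85.3°] cycloidal, h=28: full span → s += 28 → s = 28.0000
seg 2 [85.3°–117.5°] uniform, h=14: full span → s += 14 → s = 42.0000
seg 3 [117.5°–166.2°] simple-harmonic, h=-23: θ=155.4° here. β=37.9, B=48.7. -23/2·(1 − cos(π·0.7782)) = -20.3201 → s = 21.6799

21.6799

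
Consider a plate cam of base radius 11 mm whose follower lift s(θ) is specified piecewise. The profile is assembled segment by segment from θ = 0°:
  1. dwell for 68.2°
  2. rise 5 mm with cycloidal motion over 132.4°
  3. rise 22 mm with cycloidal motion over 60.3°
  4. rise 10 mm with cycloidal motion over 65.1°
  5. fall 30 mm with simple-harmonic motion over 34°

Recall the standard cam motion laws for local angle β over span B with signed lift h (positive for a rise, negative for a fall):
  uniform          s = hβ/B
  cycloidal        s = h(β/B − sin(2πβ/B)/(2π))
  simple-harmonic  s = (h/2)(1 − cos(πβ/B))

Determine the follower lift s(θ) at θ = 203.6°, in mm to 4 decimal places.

seg 1 [0°–68.2°] dwell: s stays 0.0000
seg 2 [68.2°–200.6°] cycloidal, h=5: full span → s += 5 → s = 5.0000
seg 3 [200.6°–260.9°] cycloidal, h=22: θ=203.6° here. β=3, B=60.3. 22·(0.0498 − sin(2π·0.0498)/(2π)) = 0.0177 → s = 5.0177

5.0177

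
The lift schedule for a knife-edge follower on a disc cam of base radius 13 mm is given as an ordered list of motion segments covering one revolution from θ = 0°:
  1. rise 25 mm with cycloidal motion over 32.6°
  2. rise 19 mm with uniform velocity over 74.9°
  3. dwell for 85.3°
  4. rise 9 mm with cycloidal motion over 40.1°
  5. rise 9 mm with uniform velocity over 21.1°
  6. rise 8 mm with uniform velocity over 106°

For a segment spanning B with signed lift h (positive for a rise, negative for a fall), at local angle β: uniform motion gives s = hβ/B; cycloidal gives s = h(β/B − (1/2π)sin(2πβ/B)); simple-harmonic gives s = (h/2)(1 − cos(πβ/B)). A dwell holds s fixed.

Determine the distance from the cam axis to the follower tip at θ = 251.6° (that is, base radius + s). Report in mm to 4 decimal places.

seg 1 [0°–32.6°] cycloidal, h=25: full span → s += 25 → s = 25.0000
seg 2 [32.6°–107.5°] uniform, h=19: full span → s += 19 → s = 44.0000
seg 3 [107.5°–192.8°] dwell: s stays 44.0000
seg 4 [192.8°–232.9°] cycloidal, h=9: full span → s += 9 → s = 53.0000
seg 5 [232.9°–254°] uniform, h=9: θ=251.6° here. β=18.7, B=21.1. 9·18.7/21.1 = 7.9763 → s = 60.9763
radial distance = base radius + s = 13 + 60.9763 = 73.9763

73.9763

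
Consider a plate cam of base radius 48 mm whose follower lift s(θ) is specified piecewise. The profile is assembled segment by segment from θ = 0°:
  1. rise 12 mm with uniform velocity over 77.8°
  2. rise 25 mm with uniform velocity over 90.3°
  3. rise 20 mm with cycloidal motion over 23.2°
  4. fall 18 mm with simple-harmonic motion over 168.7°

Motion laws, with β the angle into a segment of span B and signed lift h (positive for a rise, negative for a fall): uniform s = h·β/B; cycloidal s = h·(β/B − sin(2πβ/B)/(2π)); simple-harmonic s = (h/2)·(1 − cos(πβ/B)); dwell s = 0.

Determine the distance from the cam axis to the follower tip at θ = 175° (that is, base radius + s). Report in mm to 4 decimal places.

seg 1 [0°–77.8°] uniform, h=12: full span → s += 12 → s = 12.0000
seg 2 [77.8°–168.1°] uniform, h=25: full span → s += 25 → s = 37.0000
seg 3 [168.1°–191.3°] cycloidal, h=20: θ=175° here. β=6.9, B=23.2. 20·(0.2974 − sin(2π·0.2974)/(2π)) = 2.9054 → s = 39.9054
radial distance = base radius + s = 48 + 39.9054 = 87.9054

87.9054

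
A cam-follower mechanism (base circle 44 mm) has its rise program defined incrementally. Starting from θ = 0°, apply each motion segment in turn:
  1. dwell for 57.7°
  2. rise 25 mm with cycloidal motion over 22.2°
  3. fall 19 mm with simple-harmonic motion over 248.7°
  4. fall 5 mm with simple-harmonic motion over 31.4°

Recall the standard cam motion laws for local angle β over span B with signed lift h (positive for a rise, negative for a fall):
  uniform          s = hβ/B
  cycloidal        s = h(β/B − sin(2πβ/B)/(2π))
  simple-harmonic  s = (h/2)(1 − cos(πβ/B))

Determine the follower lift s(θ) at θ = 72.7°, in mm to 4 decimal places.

seg 1 [0°–57.7°] dwell: s stays 0.0000
seg 2 [57.7°–79.9°] cycloidal, h=25: θ=72.7° here. β=15, B=22.2. 25·(0.6757 − sin(2π·0.6757)/(2π)) = 20.4447 → s = 20.4447

20.4447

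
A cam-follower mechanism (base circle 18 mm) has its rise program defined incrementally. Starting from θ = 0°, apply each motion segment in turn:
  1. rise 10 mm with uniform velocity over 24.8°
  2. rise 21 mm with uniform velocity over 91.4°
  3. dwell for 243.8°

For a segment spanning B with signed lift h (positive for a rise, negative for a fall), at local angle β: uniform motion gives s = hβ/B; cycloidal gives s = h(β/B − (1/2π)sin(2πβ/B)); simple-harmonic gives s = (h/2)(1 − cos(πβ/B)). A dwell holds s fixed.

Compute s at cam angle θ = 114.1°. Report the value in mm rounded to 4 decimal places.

seg 1 [0°–24.8°] uniform, h=10: full span → s += 10 → s = 10.0000
seg 2 [24.8°–116.2°] uniform, h=21: θ=114.1° here. β=89.3, B=91.4. 21·89.3/91.4 = 20.5175 → s = 30.5175

30.5175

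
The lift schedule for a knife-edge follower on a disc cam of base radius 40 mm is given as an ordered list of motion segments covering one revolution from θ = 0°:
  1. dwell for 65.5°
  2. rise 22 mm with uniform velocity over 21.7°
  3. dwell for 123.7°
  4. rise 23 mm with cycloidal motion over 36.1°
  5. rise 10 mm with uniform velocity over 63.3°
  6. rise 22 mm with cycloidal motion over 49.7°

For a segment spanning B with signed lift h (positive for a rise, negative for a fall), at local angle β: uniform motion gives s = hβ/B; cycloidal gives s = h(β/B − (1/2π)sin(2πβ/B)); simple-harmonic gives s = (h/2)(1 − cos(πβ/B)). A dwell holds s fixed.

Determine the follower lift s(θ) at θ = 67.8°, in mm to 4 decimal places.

seg 1 [0°–65.5°] dwell: s stays 0.0000
seg 2 [65.5°–87.2°] uniform, h=22: θ=67.8° here. β=2.3, B=21.7. 22·2.3/21.7 = 2.3318 → s = 2.3318

2.3318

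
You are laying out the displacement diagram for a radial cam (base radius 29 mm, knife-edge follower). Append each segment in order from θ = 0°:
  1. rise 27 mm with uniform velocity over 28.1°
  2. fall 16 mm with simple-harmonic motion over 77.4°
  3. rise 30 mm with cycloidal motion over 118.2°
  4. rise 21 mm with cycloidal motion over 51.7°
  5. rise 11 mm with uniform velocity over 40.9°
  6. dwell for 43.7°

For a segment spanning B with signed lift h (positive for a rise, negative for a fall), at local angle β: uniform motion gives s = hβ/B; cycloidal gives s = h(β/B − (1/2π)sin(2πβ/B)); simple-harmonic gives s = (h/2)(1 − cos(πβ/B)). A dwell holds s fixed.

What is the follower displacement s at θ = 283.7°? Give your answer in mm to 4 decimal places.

seg 1 [0°–28.1°] uniform, h=27: full span → s += 27 → s = 27.0000
seg 2 [28.1°–105.5°] simple-harmonic, h=-16: full span → s += -16 → s = 11.0000
seg 3 [105.5°–223.7°] cycloidal, h=30: full span → s += 30 → s = 41.0000
seg 4 [223.7°–275.4°] cycloidal, h=21: full span → s += 21 → s = 62.0000
seg 5 [275.4°–316.3°] uniform, h=11: θ=283.7° here. β=8.3, B=40.9. 11·8.3/40.9 = 2.2323 → s = 64.2323

64.2323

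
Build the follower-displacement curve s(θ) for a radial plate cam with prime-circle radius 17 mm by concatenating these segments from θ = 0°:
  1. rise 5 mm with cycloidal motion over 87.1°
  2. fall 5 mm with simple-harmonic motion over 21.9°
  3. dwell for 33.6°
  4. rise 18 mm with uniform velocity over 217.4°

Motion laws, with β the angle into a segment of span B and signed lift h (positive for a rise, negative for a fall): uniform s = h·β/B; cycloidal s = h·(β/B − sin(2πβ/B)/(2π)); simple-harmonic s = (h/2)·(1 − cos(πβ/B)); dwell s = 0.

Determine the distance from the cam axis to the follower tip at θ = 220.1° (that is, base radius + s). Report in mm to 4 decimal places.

seg 1 [0°–87.1°] cycloidal, h=5: full span → s += 5 → s = 5.0000
seg 2 [87.1°–109°] simple-harmonic, h=-5: full span → s += -5 → s = 0.0000
seg 3 [109°–142.6°] dwell: s stays 0.0000
seg 4 [142.6°–360°] uniform, h=18: θ=220.1° here. β=77.5, B=217.4. 18·77.5/217.4 = 6.4167 → s = 6.4167
radial distance = base radius + s = 17 + 6.4167 = 23.4167

23.4167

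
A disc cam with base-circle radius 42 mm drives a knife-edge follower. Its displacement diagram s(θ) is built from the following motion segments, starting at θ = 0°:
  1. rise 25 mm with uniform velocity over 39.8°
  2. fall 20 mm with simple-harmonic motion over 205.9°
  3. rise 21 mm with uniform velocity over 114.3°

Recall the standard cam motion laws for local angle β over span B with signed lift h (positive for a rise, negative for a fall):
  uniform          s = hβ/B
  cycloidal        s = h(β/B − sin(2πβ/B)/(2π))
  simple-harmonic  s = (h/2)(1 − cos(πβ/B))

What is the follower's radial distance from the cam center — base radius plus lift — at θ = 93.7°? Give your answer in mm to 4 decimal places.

seg 1 [0°–39.8°] uniform, h=25: full span → s += 25 → s = 25.0000
seg 2 [39.8°–245.7°] simple-harmonic, h=-20: θ=93.7° here. β=53.9, B=205.9. -20/2·(1 − cos(π·0.2618)) = -3.1953 → s = 21.8047
radial distance = base radius + s = 42 + 21.8047 = 63.8047

63.8047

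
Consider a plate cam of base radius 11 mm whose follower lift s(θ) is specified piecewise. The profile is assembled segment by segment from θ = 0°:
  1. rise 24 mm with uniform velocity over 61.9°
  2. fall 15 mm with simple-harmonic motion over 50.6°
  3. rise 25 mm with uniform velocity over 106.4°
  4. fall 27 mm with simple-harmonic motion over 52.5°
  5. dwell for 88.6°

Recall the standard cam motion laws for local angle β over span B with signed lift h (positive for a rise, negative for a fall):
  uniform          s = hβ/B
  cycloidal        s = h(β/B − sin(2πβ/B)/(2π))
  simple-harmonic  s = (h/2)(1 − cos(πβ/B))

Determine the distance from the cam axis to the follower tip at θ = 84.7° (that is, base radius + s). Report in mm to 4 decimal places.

seg 1 [0°–61.9°] uniform, h=24: full span → s += 24 → s = 24.0000
seg 2 [61.9°–112.5°] simple-harmonic, h=-15: θ=84.7° here. β=22.8, B=50.6. -15/2·(1 − cos(π·0.4506)) = -6.3405 → s = 17.6595
radial distance = base radius + s = 11 + 17.6595 = 28.6595

28.6595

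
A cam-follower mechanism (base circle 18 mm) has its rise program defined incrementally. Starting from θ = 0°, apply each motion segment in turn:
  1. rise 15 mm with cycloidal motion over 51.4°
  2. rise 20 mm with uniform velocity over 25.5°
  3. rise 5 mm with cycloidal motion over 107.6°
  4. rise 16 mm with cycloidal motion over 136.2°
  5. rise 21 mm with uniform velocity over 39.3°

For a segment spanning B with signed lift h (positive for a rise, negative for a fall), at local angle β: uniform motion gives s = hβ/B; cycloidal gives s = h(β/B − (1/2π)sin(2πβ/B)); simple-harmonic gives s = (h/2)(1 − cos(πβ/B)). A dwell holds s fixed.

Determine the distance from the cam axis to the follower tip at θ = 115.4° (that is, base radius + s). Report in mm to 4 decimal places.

seg 1 [0°–51.4°] cycloidal, h=15: full span → s += 15 → s = 15.0000
seg 2 [51.4°–76.9°] uniform, h=20: full span → s += 20 → s = 35.0000
seg 3 [76.9°–184.5°] cycloidal, h=5: θ=115.4° here. β=38.5, B=107.6. 5·(0.3578 − sin(2π·0.3578)/(2π)) = 1.1689 → s = 36.1689
radial distance = base radius + s = 18 + 36.1689 = 54.1689

54.1689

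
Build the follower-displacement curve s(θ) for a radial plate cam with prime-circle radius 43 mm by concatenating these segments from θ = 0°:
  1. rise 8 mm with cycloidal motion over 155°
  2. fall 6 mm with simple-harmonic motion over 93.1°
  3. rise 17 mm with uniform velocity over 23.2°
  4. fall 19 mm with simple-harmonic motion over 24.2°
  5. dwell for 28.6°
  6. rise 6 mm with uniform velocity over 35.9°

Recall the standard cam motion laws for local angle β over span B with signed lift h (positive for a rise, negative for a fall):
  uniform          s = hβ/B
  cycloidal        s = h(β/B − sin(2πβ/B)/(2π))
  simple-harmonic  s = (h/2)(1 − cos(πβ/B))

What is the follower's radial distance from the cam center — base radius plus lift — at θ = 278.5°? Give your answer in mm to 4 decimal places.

seg 1 [0°–155°] cycloidal, h=8: full span → s += 8 → s = 8.0000
seg 2 [155°–248.1°] simple-harmonic, h=-6: full span → s += -6 → s = 2.0000
seg 3 [248.1°–271.3°] uniform, h=17: full span → s += 17 → s = 19.0000
seg 4 [271.3°–295.5°] simple-harmonic, h=-19: θ=278.5° here. β=7.2, B=24.2. -19/2·(1 − cos(π·0.2975)) = -3.8563 → s = 15.1437
radial distance = base radius + s = 43 + 15.1437 = 58.1437

58.1437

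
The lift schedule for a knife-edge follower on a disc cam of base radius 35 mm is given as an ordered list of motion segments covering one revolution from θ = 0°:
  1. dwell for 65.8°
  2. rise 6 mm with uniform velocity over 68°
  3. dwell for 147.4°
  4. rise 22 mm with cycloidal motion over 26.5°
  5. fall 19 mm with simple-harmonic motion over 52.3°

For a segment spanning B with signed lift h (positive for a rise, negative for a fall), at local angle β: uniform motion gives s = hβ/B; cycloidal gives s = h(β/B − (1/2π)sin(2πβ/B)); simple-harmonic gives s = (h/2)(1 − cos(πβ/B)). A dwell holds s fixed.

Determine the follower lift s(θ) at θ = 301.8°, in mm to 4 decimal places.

seg 1 [0°–65.8°] dwell: s stays 0.0000
seg 2 [65.8°–133.8°] uniform, h=6: full span → s += 6 → s = 6.0000
seg 3 [133.8°–281.2°] dwell: s stays 6.0000
seg 4 [281.2°–307.7°] cycloidal, h=22: θ=301.8° here. β=20.6, B=26.5. 22·(0.7774 − sin(2π·0.7774)/(2π)) = 20.5517 → s = 26.5517

26.5517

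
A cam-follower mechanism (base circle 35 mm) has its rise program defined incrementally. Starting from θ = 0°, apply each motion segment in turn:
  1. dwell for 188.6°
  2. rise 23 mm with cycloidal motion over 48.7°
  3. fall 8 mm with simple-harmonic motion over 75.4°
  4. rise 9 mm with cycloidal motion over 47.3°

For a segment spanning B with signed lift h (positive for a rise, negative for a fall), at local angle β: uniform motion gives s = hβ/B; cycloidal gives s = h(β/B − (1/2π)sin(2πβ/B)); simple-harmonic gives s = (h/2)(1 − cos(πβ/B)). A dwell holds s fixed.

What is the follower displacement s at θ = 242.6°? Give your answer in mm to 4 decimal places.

seg 1 [0°–188.6°] dwell: s stays 0.0000
seg 2 [188.6°–237.3°] cycloidal, h=23: full span → s += 23 → s = 23.0000
seg 3 [237.3°–312.7°] simple-harmonic, h=-8: θ=242.6° here. β=5.3, B=75.4. -8/2·(1 − cos(π·0.0703)) = -0.0971 → s = 22.9029

22.9029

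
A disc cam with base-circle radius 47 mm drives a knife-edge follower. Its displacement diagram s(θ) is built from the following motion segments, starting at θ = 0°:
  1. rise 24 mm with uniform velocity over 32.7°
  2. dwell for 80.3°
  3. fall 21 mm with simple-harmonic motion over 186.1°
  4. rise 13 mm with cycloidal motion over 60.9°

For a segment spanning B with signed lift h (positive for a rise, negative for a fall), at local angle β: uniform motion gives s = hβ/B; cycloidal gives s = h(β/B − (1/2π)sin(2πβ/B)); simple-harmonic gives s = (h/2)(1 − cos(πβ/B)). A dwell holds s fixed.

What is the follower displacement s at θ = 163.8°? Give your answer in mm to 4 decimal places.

seg 1 [0°–32.7°] uniform, h=24: full span → s += 24 → s = 24.0000
seg 2 [32.7°–113°] dwell: s stays 24.0000
seg 3 [113°–299.1°] simple-harmonic, h=-21: θ=163.8° here. β=50.8, B=186.1. -21/2·(1 − cos(π·0.2730)) = -3.6301 → s = 20.3699

20.3699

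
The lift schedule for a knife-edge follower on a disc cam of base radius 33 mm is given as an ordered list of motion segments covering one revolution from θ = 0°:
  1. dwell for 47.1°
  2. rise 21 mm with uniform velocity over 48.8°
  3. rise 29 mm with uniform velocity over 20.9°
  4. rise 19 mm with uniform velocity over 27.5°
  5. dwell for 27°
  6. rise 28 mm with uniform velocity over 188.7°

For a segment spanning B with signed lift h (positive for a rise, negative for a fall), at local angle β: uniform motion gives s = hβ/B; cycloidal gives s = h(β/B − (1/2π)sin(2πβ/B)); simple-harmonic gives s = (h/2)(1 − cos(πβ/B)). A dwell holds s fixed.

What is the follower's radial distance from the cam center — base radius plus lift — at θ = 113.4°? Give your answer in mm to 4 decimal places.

seg 1 [0°–47.1°] dwell: s stays 0.0000
seg 2 [47.1°–95.9°] uniform, h=21: full span → s += 21 → s = 21.0000
seg 3 [95.9°–116.8°] uniform, h=29: θ=113.4° here. β=17.5, B=20.9. 29·17.5/20.9 = 24.2823 → s = 45.2823
radial distance = base radius + s = 33 + 45.2823 = 78.2823

78.2823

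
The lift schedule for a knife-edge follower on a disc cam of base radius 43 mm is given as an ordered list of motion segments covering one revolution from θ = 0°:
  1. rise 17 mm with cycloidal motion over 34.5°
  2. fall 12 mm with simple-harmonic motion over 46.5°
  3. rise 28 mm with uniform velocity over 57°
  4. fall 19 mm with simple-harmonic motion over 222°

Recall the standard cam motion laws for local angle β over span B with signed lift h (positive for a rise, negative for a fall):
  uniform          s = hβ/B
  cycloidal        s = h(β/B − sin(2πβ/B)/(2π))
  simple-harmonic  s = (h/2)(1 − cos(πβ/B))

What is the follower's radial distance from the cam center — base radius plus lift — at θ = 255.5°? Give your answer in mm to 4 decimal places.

seg 1 [0°–34.5°] cycloidal, h=17: full span → s += 17 → s = 17.0000
seg 2 [34.5°–81°] simple-harmonic, h=-12: full span → s += -12 → s = 5.0000
seg 3 [81°–138°] uniform, h=28: full span → s += 28 → s = 33.0000
seg 4 [138°–360°] simple-harmonic, h=-19: θ=255.5° here. β=117.5, B=222. -19/2·(1 − cos(π·0.5293)) = -10.3726 → s = 22.6274
radial distance = base radius + s = 43 + 22.6274 = 65.6274

65.6274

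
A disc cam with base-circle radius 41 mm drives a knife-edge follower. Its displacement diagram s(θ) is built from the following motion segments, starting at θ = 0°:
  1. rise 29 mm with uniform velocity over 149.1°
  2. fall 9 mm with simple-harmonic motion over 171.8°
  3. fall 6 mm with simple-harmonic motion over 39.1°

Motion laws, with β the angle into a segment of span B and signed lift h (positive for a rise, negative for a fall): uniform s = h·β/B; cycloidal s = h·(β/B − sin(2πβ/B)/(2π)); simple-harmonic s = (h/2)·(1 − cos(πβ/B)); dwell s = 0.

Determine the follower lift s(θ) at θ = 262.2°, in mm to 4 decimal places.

seg 1 [0°–149.1°] uniform, h=29: full span → s += 29 → s = 29.0000
seg 2 [149.1°–320.9°] simple-harmonic, h=-9: θ=262.2° here. β=113.1, B=171.8. -9/2·(1 − cos(π·0.6583)) = -6.6471 → s = 22.3529

22.3529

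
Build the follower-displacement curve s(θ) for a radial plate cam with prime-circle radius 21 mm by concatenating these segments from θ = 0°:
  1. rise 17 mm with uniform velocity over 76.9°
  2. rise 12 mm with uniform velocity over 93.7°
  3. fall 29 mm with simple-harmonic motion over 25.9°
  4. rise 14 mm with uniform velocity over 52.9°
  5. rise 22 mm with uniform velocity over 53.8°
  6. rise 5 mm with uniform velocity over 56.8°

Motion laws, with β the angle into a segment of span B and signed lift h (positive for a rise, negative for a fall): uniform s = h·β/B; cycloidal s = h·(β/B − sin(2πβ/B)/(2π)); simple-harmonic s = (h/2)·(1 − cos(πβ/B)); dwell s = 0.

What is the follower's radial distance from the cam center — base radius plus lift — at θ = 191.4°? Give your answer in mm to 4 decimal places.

seg 1 [0°–76.9°] uniform, h=17: full span → s += 17 → s = 17.0000
seg 2 [76.9°–170.6°] uniform, h=12: full span → s += 12 → s = 29.0000
seg 3 [170.6°–196.5°] simple-harmonic, h=-29: θ=191.4° here. β=20.8, B=25.9. -29/2·(1 − cos(π·0.8031)) = -26.3129 → s = 2.6871
radial distance = base radius + s = 21 + 2.6871 = 23.6871

23.6871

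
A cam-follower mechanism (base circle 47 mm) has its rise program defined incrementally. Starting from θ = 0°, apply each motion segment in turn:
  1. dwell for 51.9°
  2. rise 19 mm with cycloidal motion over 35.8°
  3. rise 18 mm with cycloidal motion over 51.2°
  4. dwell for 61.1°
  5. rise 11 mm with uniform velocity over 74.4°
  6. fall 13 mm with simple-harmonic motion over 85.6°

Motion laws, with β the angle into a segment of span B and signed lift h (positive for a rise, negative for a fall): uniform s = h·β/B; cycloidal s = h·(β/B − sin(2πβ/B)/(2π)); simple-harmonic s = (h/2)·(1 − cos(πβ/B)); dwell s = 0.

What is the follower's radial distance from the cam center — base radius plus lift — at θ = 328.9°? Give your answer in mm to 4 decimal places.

seg 1 [0°–51.9°] dwell: s stays 0.0000
seg 2 [51.9°–87.7°] cycloidal, h=19: full span → s += 19 → s = 19.0000
seg 3 [87.7°–138.9°] cycloidal, h=18: full span → s += 18 → s = 37.0000
seg 4 [138.9°–200°] dwell: s stays 37.0000
seg 5 [200°–274.4°] uniform, h=11: full span → s += 11 → s = 48.0000
seg 6 [274.4°–360°] simple-harmonic, h=-13: θ=328.9° here. β=54.5, B=85.6. -13/2·(1 − cos(π·0.6367)) = -9.2061 → s = 38.7939
radial distance = base radius + s = 47 + 38.7939 = 85.7939

85.7939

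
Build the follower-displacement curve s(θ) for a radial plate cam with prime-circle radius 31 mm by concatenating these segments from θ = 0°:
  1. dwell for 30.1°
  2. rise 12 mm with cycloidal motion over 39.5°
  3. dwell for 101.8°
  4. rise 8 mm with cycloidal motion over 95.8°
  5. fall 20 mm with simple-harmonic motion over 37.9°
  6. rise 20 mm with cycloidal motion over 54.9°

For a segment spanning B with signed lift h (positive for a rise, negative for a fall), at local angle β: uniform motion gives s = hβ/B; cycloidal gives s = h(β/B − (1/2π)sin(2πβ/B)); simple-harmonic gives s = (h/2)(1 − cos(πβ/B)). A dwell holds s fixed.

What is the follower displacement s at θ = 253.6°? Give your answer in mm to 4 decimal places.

seg 1 [0°–30.1°] dwell: s stays 0.0000
seg 2 [30.1°–69.6°] cycloidal, h=12: full span → s += 12 → s = 12.0000
seg 3 [69.6°–171.4°] dwell: s stays 12.0000
seg 4 [171.4°–267.2°] cycloidal, h=8: θ=253.6° here. β=82.2, B=95.8. 8·(0.8580 − sin(2π·0.8580)/(2π)) = 7.8553 → s = 19.8553

19.8553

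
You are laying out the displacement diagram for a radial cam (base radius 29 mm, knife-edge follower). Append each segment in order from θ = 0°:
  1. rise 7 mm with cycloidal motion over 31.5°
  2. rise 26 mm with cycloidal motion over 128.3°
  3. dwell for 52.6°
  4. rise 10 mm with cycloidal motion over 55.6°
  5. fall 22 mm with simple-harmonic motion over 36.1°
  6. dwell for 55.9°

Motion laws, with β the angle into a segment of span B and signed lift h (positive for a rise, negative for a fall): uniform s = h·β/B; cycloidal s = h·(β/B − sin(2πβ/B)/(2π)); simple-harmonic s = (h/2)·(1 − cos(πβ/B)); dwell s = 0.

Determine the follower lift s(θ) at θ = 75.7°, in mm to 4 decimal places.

seg 1 [0°–31.5°] cycloidal, h=7: full span → s += 7 → s = 7.0000
seg 2 [31.5°–159.8°] cycloidal, h=26: θ=75.7° here. β=44.2, B=128.3. 26·(0.3445 − sin(2π·0.3445)/(2π)) = 5.5274 → s = 12.5274

12.5274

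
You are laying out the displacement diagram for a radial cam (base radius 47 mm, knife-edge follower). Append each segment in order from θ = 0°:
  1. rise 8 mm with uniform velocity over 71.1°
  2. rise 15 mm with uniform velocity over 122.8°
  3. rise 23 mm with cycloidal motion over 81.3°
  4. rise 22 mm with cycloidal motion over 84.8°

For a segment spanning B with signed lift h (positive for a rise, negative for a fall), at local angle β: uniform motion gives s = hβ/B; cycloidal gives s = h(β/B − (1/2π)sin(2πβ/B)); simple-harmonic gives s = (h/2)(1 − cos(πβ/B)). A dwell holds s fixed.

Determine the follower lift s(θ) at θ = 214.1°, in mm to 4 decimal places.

seg 1 [0°–71.1°] uniform, h=8: full span → s += 8 → s = 8.0000
seg 2 [71.1°–193.9°] uniform, h=15: full span → s += 15 → s = 23.0000
seg 3 [193.9°–275.2°] cycloidal, h=23: θ=214.1° here. β=20.2, B=81.3. 23·(0.2485 − sin(2π·0.2485)/(2π)) = 2.0542 → s = 25.0542

25.0542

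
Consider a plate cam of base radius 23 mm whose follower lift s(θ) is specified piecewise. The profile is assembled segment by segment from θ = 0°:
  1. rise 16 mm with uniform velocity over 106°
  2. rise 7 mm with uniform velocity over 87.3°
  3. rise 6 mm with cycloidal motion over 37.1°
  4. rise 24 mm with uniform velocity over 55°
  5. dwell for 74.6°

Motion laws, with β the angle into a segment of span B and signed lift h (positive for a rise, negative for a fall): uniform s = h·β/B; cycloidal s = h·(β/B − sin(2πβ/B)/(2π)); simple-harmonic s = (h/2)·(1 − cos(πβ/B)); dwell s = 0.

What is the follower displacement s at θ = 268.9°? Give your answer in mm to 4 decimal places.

seg 1 [0°–106°] uniform, h=16: full span → s += 16 → s = 16.0000
seg 2 [106°–193.3°] uniform, h=7: full span → s += 7 → s = 23.0000
seg 3 [193.3°–230.4°] cycloidal, h=6: full span → s += 6 → s = 29.0000
seg 4 [230.4°–285.4°] uniform, h=24: θ=268.9° here. β=38.5, B=55. 24·38.5/55 = 16.8000 → s = 45.8000

45.8000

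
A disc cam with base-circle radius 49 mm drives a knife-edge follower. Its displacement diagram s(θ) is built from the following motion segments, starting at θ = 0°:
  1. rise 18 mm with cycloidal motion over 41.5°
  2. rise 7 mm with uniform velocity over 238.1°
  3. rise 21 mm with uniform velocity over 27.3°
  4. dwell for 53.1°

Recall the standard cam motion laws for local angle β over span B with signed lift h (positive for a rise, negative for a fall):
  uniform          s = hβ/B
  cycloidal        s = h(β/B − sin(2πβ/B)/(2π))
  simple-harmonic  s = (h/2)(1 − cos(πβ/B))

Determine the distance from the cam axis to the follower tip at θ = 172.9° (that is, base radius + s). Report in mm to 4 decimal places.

seg 1 [0°–41.5°] cycloidal, h=18: full span → s += 18 → s = 18.0000
seg 2 [41.5°–279.6°] uniform, h=7: θ=172.9° here. β=131.4, B=238.1. 7·131.4/238.1 = 3.8631 → s = 21.8631
radial distance = base radius + s = 49 + 21.8631 = 70.8631

70.8631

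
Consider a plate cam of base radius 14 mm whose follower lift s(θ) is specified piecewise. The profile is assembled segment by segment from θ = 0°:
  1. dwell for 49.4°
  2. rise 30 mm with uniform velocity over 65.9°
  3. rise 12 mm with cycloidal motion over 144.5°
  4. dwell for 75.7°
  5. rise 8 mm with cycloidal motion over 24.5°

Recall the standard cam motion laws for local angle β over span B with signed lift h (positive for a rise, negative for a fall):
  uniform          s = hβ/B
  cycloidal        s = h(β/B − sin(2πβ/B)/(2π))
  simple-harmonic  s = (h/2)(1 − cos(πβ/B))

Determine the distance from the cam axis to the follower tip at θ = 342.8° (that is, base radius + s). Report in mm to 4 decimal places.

seg 1 [0°–49.4°] dwell: s stays 0.0000
seg 2 [49.4°–115.3°] uniform, h=30: full span → s += 30 → s = 30.0000
seg 3 [115.3°–259.8°] cycloidal, h=12: full span → s += 12 → s = 42.0000
seg 4 [259.8°–335.5°] dwell: s stays 42.0000
seg 5 [335.5°–360°] cycloidal, h=8: θ=342.8° here. β=7.3, B=24.5. 8·(0.2980 − sin(2π·0.2980)/(2π)) = 1.1678 → s = 43.1678
radial distance = base radius + s = 14 + 43.1678 = 57.1678

57.1678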